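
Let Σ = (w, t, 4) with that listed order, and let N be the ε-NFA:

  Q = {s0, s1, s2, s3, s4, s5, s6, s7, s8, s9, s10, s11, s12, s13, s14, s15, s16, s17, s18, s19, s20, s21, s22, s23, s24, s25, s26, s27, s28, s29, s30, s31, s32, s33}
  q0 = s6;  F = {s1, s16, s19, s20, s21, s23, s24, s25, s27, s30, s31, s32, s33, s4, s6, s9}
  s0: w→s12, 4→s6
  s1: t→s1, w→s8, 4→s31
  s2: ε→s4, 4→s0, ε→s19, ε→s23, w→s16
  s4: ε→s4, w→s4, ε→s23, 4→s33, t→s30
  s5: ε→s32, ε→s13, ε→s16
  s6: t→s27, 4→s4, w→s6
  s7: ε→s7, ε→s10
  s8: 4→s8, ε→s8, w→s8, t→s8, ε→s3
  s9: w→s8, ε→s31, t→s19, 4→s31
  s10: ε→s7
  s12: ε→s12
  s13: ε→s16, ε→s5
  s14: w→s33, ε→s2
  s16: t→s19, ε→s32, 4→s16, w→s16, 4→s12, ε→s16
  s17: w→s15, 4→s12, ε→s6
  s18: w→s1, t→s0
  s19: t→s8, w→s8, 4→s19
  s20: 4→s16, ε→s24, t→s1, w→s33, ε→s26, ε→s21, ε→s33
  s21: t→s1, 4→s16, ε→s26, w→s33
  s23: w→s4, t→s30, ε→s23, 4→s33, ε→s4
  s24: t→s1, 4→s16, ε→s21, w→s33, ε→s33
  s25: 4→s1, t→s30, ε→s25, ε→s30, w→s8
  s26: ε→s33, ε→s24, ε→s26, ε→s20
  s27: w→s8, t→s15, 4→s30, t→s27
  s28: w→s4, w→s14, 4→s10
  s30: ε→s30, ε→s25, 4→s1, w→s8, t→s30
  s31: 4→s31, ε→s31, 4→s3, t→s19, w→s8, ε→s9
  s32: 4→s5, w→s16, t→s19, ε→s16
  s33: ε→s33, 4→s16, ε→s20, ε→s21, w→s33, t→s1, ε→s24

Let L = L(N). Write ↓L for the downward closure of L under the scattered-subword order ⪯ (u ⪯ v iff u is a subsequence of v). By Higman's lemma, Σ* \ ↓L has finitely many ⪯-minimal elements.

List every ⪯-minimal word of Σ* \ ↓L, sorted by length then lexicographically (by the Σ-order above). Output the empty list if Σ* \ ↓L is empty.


min(Σ*\↓L) = [tw, 444tt].

|Q|=34, |F|=16, |δ|=111 (45 ε).
min D↑ (10 st, q0=0, F={3}): 0:w→0,t→1,4→2 1:w→3,t→1,4→4 2:w→2,t→4,4→5 3:w→3,t→3,4→3 4:w→3,t→4,4→6 5:w→5,t→6,4→7 6:w→3,t→6,4→8 7:w→7,t→9,4→7 8:w→3,t→9,4→8 9:w→3,t→3,4→9 (ε-aug+det+¬).
'tw': |S_i|=[23, 10, 2] end={s3,s8} — reject; 2/2 deletions ∈↓L.
'444tt': N↓-sim [23, 20, 16, 10, 3, 2] end={s3,s8} rej; 5/5 deletions ∈↓L.
2 words, ⪯-incomp.


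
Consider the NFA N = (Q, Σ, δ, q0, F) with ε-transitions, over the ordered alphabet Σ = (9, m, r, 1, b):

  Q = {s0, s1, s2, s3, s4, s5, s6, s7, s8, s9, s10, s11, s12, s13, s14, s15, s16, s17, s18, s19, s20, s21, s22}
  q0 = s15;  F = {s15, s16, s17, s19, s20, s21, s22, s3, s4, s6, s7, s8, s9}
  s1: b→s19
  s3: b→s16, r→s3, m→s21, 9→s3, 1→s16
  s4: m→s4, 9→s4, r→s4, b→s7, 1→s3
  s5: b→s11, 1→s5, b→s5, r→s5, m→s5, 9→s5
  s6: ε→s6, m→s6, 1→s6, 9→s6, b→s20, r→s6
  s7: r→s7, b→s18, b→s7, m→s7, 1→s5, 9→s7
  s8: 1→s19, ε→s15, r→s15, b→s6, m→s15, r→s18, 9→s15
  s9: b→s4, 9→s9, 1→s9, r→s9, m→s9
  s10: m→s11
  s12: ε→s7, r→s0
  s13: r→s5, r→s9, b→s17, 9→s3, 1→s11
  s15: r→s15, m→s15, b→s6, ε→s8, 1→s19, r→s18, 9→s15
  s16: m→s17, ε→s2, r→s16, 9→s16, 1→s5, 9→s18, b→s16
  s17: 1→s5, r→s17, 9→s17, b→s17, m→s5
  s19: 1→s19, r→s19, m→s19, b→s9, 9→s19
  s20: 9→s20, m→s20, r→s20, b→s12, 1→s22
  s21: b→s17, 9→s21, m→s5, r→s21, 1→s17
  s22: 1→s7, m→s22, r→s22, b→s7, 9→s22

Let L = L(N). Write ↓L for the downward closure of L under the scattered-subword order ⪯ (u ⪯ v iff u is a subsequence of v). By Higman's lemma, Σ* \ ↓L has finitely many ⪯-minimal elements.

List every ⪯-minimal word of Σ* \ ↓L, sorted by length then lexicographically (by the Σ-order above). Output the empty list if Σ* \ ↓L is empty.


|Q|=23, |F|=13, |δ|=88 (5 ε).
min D↑ (13 st, q0=0, F={9}): 0:9→0,m→0,r→0,1→1,b→2 1:9→1,m→1,r→1,1→1,b→3 2:9→2,m→2,r→2,1→2,b→4 3:9→3,m→3,r→3,1→3,b→5 4:9→4,m→4,r→4,1→6,b→7 5:9→5,m→5,r→5,1→8,b→7 6:9→6,m→6,r→6,1→7,b→7 7:9→7,m→7,r→7,1→9,b→7 8:9→8,m→10,r→8,1→11,b→11 9:9→9,m→9,r→9,1→9,b→9 10:9→10,m→9,r→10,1→12,b→12 11:9→11,m→12,r→11,1→9,b→11 12:9→12,m→9,r→12,1→9,b→12 (ε-aug+det+¬).
'bbb1': N↓-sim [19, 16, 14, 9, 2] end={s11,s5} — reject; 4/4 del acc.
'bb111': |S_i|=[19, 16, 14, 10, 7, 2] end={s11,s5} rej; 5/5 single-dels accept.
'1bb1mm': run [19, 17, 15, 12, 8, 4, 2] end={s11,s5} rej; 6/6 single-dels accept.
3 obstructions.

Antichain: [bbb1, bb111, 1bb1mm].


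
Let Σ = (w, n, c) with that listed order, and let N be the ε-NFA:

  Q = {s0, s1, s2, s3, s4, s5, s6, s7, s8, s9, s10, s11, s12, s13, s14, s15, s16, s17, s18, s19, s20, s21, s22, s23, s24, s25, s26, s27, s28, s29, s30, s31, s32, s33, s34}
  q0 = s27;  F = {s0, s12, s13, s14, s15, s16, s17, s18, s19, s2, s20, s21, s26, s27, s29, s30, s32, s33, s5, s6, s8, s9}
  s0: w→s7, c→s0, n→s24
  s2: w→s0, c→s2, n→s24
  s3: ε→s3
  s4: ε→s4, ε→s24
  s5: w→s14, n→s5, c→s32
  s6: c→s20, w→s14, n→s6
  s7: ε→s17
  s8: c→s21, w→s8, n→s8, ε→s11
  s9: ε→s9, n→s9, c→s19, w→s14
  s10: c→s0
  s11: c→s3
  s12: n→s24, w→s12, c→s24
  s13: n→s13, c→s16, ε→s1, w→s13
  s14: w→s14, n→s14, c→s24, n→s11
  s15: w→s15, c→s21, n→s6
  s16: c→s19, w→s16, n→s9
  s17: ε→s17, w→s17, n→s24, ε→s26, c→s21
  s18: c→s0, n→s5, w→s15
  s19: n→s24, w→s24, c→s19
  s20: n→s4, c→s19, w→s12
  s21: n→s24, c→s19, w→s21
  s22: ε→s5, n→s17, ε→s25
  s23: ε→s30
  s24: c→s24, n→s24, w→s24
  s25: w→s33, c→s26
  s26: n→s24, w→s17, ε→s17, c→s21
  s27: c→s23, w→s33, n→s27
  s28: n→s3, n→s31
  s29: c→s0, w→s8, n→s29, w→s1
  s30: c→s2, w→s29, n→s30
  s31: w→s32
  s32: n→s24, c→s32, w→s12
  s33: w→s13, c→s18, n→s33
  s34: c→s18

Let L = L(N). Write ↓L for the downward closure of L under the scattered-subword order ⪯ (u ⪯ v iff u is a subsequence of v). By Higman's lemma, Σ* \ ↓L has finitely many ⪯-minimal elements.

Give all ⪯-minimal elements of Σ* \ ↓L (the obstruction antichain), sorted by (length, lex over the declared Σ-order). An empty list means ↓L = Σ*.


|Q|=35, |F|=22, |δ|=93 (13 ε).
min D↑ (22 st, q0=0, F={12}): 0:w→1,n→0,c→2 1:w→3,n→1,c→4 2:w→5,n→2,c→6 3:w→3,n→3,c→7 4:w→8,n→9,c→10 5:w→11,n→5,c→10 6:w→10,n→12,c→6 7:w→7,n→13,c→14 8:w→8,n→15,c→16 9:w→17,n→9,c→18 10:w→19,n→12,c→10 11:w→11,n→11,c→16 12:w→12,n→12,c→12 13:w→17,n→13,c→14 14:w→12,n→12,c→14 15:w→17,n→15,c→20 16:w→16,n→12,c→14 17:w→17,n→17,c→12 18:w→21,n→12,c→18 19:w→19,n→12,c→16 20:w→21,n→12,c→14 21:w→21,n→12,c→12.
'ccn': N↓-sim [29, 26, 13, 2] end={s24,s4} — reject; 3/3 deletions ∈↓L.
'wwccw': N↓-sim [29, 25, 19, 11, 3, 1] end={s24} ∉↓L; 5/5 del acc.
'wcnwc': run [29, 25, 20, 12, 5, 2] end={s24,s3} rej; 5/5 del acc.
3 words, ⪯-incomp.

A = [ccn, wwccw, wcnwc].


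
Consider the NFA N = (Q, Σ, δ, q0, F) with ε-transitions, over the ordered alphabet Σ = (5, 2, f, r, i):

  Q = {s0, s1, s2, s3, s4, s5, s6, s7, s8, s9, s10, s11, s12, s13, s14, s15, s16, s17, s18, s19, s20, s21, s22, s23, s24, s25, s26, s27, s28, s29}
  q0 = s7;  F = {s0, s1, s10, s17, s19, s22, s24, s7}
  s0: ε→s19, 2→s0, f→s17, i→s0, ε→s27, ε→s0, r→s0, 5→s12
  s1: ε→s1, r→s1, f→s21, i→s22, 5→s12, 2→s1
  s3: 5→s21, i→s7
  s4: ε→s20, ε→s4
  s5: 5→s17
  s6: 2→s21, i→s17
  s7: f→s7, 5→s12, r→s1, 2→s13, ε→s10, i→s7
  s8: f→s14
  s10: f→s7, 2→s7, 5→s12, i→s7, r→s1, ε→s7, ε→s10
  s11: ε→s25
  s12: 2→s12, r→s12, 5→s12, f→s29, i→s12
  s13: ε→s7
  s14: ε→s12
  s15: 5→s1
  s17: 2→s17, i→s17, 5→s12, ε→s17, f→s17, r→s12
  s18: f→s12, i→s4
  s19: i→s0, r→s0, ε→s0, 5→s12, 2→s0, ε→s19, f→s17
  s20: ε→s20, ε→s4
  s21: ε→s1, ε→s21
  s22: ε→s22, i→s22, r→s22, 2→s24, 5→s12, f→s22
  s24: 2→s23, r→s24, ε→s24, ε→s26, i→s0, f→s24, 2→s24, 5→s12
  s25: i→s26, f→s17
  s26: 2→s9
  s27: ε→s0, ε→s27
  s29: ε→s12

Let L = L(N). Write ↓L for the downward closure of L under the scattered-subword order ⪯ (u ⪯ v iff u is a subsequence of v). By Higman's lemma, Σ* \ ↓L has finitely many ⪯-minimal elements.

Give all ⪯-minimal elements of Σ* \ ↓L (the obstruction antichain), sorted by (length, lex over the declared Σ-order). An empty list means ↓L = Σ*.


|Q|=30, |F|=8, |δ|=83 (25 ε).
min D↑ (7 st, q0=0, F={1}): 0:5→1,2→0,f→0,r→2,i→0 1:5→1,2→1,f→1,r→1,i→1 2:5→1,2→2,f→2,r→2,i→3 3:5→1,2→4,f→3,r→3,i→3 4:5→1,2→4,f→4,r→4,i→5 5:5→1,2→5,f→6,r→5,i→5 6:5→1,2→6,f→6,r→1,i→6 [Hopcroft].
'5': run [16, 2] end={s12,s29} rej; 1/1 del acc.
'ri2ifr': |S_i|=[16, 13, 11, 10, 6, 3, 2] end={s12,s29} rej; 6/6 single-dels accept.
2 words, ⪯-incomp.

A = [5, ri2ifr].


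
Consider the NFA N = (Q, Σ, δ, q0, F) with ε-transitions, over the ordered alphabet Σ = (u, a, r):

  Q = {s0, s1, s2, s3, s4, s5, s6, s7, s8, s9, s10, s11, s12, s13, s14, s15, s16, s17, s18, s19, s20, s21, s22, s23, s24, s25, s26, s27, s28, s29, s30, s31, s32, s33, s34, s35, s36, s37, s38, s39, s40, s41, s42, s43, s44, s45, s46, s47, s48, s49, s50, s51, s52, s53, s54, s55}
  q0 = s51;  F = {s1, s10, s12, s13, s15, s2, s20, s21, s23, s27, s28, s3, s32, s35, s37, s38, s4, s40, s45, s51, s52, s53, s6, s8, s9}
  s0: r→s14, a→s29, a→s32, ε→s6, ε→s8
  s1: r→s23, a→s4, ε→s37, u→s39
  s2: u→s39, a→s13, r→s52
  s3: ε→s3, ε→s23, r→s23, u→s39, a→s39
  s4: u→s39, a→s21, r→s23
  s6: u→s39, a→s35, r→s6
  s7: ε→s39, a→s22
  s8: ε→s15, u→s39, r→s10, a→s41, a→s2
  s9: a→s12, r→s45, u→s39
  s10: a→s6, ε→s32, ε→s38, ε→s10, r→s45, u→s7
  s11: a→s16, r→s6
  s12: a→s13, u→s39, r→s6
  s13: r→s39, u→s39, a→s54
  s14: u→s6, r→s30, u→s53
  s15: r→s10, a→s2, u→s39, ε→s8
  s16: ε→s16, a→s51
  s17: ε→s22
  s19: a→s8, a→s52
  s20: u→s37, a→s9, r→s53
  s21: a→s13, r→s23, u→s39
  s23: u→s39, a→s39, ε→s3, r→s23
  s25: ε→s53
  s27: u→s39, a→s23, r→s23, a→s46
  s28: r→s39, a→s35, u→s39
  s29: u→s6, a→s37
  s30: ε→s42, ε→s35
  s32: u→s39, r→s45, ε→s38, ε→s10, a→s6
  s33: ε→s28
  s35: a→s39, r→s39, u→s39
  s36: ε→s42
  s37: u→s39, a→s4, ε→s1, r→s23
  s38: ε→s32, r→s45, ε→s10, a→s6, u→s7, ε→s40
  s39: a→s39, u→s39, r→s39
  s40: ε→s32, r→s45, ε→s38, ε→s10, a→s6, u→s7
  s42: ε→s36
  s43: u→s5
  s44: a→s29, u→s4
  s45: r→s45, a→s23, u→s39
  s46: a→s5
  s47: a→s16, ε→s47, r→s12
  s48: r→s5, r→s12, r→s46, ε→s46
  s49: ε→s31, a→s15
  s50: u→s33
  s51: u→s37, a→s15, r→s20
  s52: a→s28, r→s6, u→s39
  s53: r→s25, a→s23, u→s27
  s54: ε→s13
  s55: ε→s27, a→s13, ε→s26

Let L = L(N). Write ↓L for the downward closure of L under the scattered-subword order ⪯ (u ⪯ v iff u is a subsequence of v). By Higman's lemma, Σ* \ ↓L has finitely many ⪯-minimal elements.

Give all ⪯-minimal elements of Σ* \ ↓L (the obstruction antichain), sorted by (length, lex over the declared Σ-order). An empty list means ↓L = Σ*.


|Q|=56, |F|=25, |δ|=141 (35 ε).
min D↑ (20 st, q0=0, F={4}): 0:u→1,a→2,r→3 1:u→4,a→5,r→6 2:u→4,a→7,r→8 3:u→1,a→9,r→10 4:u→4,a→4,r→4 5:u→4,a→11,r→6 6:u→4,a→4,r→6 7:u→4,a→12,r→13 8:u→4,a→14,r→15 9:u→4,a→16,r→15 10:u→17,a→6,r→10 11:u→4,a→12,r→6 12:u→4,a→12,r→4 13:u→4,a→18,r→14 14:u→4,a→19,r→14 15:u→4,a→6,r→15 16:u→4,a→12,r→14 17:u→4,a→6,r→6 18:u→4,a→19,r→4 19:u→4,a→4,r→4 [Hopcroft].
'uu': run [33, 14, 1] end={s39} ∉↓L; 2/2 deletions ∈↓L.
'au': run [33, 26, 3] end={s22,s39,s7} — reject; 2/2 single-dels accept.
'ura': |S_i|=[33, 14, 3, 1] end={s39} rej; 3/3 deletions ∈↓L.
'aaar': N↓-sim [33, 26, 15, 5, 1] end={s39} rej; 4/4 deletions ∈↓L.
'rraa': run [33, 28, 11, 6, 2] end={s39,s5} rej; 4/4 del acc.
'araaa': |S_i|=[33, 26, 14, 7, 2, 1] end={s39} rej; 5/5 single-dels accept.
6 minimals (antichain).

A = [uu, au, ura, aaar, rraa, araaa].


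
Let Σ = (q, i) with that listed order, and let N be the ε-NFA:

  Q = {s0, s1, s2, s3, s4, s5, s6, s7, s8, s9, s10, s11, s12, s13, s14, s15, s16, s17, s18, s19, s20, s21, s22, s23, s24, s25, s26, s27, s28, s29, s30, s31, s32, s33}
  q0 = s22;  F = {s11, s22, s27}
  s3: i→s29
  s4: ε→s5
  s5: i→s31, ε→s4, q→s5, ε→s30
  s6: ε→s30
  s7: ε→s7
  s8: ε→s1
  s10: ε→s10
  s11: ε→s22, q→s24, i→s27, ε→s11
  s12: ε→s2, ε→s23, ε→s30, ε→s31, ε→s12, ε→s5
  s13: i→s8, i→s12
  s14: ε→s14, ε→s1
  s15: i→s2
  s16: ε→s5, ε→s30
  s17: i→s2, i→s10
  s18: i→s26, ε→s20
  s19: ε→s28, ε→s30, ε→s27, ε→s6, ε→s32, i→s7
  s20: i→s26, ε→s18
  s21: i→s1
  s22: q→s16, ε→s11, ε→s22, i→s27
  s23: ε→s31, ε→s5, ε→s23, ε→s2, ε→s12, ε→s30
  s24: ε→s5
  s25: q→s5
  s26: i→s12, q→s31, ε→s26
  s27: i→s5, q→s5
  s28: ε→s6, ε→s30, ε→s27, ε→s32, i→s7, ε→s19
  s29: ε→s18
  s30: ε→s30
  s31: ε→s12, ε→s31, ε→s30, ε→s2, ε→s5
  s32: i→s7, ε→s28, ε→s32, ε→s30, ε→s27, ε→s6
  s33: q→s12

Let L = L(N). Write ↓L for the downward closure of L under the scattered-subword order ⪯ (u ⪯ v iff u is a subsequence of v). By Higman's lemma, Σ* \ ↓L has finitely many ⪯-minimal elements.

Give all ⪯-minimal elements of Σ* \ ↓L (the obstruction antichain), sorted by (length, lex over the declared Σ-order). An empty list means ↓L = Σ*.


min(Σ*\↓L) = [q, ii].

|Q|=34, |F|=3, |δ|=77 (53 ε).
min D↑ (3 st, q0=0, F={1}): 0:q→1,i→2 1:q→1,i→1 2:q→1,i→1 [Hopcroft].
'q': N↓-sim [12, 9] end={s12,s16,s2,s23,s24,s30,s31,s4,s5} rej; 1/1 single-dels accept.
'ii': N↓-sim [12, 8, 7] end={s12,s2,s23,s30,s31,s4,s5} rej; 2/2 deletions ∈↓L.
2 minimals (antichain).


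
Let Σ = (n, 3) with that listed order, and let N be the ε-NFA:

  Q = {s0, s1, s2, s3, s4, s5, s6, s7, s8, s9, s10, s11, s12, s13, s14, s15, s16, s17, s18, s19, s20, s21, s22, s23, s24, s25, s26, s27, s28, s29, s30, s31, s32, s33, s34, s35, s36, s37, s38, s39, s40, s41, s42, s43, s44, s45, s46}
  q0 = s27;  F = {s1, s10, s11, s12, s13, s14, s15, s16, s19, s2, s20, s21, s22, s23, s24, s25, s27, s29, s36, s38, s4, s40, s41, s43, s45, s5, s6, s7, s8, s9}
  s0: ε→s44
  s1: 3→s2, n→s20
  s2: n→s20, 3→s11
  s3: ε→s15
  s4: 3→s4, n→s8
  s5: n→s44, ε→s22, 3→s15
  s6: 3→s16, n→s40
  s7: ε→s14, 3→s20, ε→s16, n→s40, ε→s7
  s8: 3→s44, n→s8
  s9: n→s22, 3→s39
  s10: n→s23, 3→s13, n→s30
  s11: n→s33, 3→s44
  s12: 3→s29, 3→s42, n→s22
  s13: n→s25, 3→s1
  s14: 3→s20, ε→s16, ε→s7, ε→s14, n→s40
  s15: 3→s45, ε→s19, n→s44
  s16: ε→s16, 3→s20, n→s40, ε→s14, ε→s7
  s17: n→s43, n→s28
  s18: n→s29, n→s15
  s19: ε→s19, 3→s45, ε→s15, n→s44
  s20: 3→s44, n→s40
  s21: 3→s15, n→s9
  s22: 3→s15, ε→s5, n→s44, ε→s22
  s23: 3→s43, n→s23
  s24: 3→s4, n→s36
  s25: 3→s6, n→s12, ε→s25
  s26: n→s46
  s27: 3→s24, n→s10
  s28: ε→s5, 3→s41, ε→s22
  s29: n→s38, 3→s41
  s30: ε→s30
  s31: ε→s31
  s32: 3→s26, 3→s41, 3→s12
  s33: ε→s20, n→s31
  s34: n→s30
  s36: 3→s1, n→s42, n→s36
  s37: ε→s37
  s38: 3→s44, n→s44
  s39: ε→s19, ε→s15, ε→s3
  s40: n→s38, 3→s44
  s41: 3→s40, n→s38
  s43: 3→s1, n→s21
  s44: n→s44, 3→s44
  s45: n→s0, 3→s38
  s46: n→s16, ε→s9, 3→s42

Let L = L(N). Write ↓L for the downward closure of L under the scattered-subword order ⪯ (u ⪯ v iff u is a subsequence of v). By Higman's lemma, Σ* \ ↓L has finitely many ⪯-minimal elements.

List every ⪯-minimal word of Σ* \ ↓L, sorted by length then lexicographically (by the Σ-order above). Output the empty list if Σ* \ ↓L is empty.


A = [33n3, nn3n3n, n3nnnn, n33333, 3n3333].

|Q|=47, |F|=30, |δ|=106 (28 ε).
min D↑ (27 st, q0=0, F={16}): 0:n→1,3→2 1:n→3,3→4 2:n→5,3→6 3:n→3,3→7 4:n→8,3→9 5:n→5,3→9 6:n→10,3→6 7:n→11,3→9 8:n→12,3→13 9:n→14,3→15 10:n→10,3→16 11:n→17,3→18 12:n→19,3→20 13:n→21,3→22 14:n→21,3→16 15:n→14,3→23 16:n→16,3→16 17:n→19,3→18 18:n→16,3→24 19:n→16,3→18 20:n→25,3→26 21:n→25,3→16 22:n→21,3→14 23:n→14,3→16 24:n→16,3→25 25:n→16,3→16 26:n→25,3→21 (ε-aug+det+¬).
'33n3': N↓-sim [38, 34, 24, 8, 1] end={s44} — reject; 4/4 single-dels accept.
'nn3n3n': N↓-sim [38, 35, 33, 27, 16, 8, 2] end={s0,s44} rej; 6/6 del acc.
'n3nnnn': |S_i|=[38, 35, 30, 25, 17, 8, 2] end={s0,s44} — reject; 6/6 del acc.
'n33333': N↓-sim [38, 35, 30, 22, 14, 7, 1] end={s44} rej; 6/6 deletions ∈↓L.
'3n3333': |S_i|=[38, 34, 30, 22, 14, 7, 1] end={s44} — reject; 6/6 single-dels accept.
5 words, ⪯-incomp.


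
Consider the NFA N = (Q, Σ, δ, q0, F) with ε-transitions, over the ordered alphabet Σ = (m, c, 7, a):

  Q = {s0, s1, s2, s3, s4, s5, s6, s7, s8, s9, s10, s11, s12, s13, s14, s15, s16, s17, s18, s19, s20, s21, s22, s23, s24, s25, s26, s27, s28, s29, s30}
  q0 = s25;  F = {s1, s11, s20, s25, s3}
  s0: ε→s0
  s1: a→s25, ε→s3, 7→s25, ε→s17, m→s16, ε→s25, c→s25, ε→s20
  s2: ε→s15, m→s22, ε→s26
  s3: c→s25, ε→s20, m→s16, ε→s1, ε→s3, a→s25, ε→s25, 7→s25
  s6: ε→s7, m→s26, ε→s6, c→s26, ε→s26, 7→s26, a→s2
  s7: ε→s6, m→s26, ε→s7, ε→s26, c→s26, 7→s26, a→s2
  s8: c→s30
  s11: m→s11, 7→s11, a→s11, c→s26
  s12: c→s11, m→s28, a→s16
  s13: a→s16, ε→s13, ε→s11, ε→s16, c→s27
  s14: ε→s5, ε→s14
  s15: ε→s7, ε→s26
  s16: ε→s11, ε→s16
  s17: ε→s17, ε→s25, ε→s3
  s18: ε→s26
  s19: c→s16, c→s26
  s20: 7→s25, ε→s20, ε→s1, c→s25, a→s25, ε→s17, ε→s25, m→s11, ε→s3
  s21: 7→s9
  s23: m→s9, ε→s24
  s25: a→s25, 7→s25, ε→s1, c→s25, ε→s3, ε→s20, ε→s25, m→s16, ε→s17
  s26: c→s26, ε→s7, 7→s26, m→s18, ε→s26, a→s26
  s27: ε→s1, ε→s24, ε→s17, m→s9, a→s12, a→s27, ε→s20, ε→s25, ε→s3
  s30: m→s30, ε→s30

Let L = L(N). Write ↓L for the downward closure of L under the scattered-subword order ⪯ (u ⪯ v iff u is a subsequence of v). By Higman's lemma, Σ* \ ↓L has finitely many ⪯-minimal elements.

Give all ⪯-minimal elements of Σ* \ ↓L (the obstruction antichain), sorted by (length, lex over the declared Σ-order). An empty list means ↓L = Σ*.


A = [mc].

|Q|=31, |F|=5, |δ|=97 (50 ε).
min D↑ (3 st, q0=0, F={2}): 0:m→1,c→0,7→0,a→0 1:m→1,c→2,7→1,a→1 2:m→2,c→2,7→2,a→2.
'mc': N↓-sim [14, 9, 7] end={s15,s18,s2,s22,s26,s6,s7} — reject; 2/2 del acc.
1 minimals (antichain).


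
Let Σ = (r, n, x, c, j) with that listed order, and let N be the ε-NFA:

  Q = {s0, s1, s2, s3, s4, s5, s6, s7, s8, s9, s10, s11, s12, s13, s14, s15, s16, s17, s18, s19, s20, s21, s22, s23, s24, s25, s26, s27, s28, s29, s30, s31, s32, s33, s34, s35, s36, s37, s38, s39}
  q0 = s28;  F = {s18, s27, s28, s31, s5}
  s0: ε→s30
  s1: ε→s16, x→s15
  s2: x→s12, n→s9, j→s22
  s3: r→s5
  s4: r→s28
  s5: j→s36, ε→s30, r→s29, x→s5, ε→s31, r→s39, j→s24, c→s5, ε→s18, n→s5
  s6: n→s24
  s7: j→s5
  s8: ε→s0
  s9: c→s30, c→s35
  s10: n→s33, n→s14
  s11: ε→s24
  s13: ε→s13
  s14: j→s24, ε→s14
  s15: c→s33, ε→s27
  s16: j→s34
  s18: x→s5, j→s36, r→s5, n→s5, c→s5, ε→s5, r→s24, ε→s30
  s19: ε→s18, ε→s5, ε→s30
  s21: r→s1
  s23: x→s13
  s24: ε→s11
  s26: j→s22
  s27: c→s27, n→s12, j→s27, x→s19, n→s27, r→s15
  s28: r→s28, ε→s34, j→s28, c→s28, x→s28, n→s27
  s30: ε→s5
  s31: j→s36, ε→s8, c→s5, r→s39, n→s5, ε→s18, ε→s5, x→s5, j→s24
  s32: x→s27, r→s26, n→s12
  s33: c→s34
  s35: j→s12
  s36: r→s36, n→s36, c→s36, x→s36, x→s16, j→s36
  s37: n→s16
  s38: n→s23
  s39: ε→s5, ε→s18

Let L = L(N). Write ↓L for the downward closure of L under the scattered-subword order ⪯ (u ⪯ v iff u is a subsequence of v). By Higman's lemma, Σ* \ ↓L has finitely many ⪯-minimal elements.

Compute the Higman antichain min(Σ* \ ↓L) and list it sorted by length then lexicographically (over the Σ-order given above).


A = [nxj].

|Q|=40, |F|=5, |δ|=84 (23 ε).
min D↑ (4 st, q0=0, F={3}): 0:r→0,n→1,x→0,c→0,j→0 1:r→1,n→1,x→2,c→1,j→1 2:r→2,n→2,x→2,c→2,j→3 3:r→3,n→3,x→3,c→3,j→3.
'nxj': |S_i|=[19, 18, 14, 5] end={s11,s16,s24,s34,s36} rej; 3/3 del acc.
1 obstructions.


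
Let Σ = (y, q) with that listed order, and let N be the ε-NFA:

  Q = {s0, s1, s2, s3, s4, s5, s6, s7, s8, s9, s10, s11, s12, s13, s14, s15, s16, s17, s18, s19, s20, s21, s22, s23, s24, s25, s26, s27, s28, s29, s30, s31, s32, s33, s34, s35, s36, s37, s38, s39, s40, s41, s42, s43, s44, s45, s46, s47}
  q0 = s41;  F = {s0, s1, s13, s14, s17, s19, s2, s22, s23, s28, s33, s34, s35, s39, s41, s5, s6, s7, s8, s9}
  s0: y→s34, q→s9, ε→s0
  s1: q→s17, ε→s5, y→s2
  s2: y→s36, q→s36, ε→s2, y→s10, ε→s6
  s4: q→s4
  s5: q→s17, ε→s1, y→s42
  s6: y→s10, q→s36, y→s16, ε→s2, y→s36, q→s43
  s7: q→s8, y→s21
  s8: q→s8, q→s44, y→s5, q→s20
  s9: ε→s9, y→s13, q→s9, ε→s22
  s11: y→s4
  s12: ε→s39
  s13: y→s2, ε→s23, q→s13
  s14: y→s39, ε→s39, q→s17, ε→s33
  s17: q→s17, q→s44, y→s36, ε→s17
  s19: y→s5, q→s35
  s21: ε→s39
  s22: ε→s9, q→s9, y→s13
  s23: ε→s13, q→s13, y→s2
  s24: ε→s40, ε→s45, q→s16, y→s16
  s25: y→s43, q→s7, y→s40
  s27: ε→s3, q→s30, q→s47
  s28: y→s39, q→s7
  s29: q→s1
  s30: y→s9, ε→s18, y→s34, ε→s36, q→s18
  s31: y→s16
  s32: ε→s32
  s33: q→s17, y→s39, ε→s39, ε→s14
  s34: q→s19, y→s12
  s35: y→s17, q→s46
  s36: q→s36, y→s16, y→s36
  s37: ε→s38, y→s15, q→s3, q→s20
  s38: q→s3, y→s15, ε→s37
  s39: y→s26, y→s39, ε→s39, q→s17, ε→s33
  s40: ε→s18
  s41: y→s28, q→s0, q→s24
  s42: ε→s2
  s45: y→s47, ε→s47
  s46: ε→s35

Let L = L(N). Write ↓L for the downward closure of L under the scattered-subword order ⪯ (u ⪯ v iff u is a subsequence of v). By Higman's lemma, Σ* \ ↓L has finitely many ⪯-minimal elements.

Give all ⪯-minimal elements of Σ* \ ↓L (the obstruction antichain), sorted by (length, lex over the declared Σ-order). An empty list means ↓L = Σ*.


A = [yyqy, qqyyy, qqyyq, qyqqyy].

|Q|=48, |F|=20, |δ|=104 (32 ε).
min D↑ (15 st, q0=0, F={11}): 0:y→1,q→2 1:y→3,q→4 2:y→5,q→6 3:y→3,q→7 4:y→3,q→8 5:y→3,q→9 6:y→10,q→6 7:y→11,q→7 8:y→12,q→8 9:y→12,q→13 10:y→14,q→10 11:y→11,q→11 12:y→14,q→7 13:y→7,q→13 14:y→11,q→11 (ε-aug+det+¬).
'yyqy': N↓-sim [36, 28, 17, 5, 2] end={s16,s36} — reject; 4/4 deletions ∈↓L.
'qqyyy': |S_i|=[36, 34, 20, 13, 7, 3] end={s10,s16,s36} — reject; 5/5 deletions ∈↓L.
'qqyyq': run [36, 34, 20, 13, 7, 3] end={s16,s36,s43} rej; 5/5 deletions ∈↓L.
'qyqqyy': run [36, 34, 24, 16, 12, 8, 3] end={s10,s16,s36} rej; 6/6 deletions ∈↓L.
4 obstructions.


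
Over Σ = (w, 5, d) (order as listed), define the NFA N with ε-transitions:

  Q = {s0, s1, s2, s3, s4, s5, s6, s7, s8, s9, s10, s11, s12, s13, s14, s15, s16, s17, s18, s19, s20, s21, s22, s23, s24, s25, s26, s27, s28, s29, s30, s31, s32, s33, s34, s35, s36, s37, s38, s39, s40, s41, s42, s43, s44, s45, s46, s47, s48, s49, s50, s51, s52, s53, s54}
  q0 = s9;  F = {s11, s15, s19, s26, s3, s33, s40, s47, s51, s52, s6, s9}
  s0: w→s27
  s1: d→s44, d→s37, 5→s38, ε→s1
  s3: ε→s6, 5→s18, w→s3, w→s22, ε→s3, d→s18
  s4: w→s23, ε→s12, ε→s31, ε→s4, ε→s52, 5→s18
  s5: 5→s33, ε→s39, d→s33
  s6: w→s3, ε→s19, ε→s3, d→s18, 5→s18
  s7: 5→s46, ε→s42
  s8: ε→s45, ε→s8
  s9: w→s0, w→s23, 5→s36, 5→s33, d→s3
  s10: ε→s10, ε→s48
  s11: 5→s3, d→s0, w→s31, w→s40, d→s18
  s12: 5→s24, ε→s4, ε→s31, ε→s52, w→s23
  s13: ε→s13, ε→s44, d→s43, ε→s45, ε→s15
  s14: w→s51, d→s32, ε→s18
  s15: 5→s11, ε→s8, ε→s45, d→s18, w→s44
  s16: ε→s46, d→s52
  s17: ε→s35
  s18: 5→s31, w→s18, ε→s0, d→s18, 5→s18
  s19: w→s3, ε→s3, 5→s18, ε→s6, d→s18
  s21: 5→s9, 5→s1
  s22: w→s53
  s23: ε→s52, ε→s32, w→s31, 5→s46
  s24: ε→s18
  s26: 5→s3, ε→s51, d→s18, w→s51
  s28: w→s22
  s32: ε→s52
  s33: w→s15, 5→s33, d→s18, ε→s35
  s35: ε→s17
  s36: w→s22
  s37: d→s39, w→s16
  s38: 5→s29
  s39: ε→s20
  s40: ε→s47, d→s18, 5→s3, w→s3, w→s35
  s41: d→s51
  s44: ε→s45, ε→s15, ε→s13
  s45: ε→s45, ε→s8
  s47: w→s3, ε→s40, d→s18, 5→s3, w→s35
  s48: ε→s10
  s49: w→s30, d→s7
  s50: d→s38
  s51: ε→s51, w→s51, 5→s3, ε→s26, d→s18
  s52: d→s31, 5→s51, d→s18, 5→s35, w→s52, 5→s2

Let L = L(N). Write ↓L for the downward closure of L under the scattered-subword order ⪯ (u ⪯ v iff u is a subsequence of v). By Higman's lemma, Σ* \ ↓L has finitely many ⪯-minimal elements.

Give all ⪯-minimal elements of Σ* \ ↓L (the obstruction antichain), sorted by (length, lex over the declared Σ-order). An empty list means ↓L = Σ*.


min(Σ*\↓L) = [wd, 5d, d5, dd, w555, 5w5ww5].

|Q|=55, |F|=12, |δ|=127 (48 ε).
min D↑ (9 st, q0=0, F={5}): 0:w→1,5→2,d→3 1:w→1,5→4,d→5 2:w→6,5→2,d→5 3:w→3,5→5,d→5 4:w→4,5→3,d→5 5:w→5,5→5,d→5 6:w→6,5→7,d→5 7:w→8,5→3,d→5 8:w→3,5→3,d→5.
'wd': run [30, 27, 5] end={s0,s18,s27,s31,s43} ∉↓L; 2/2 single-dels accept.
'5d': N↓-sim [30, 26, 5] end={s0,s18,s27,s31,s43} rej; 2/2 deletions ∈↓L.
'd5': |S_i|=[30, 10, 4] end={s0,s18,s27,s31} rej; 2/2 single-dels accept.
'dd': |S_i|=[30, 10, 4] end={s0,s18,s27,s31} — reject; 2/2 deletions ∈↓L.
'w555': |S_i|=[30, 27, 18, 9, 4] end={s0,s18,s27,s31} rej; 4/4 single-dels accept.
'5w5ww5': |S_i|=[30, 26, 22, 14, 13, 11, 4] end={s0,s18,s27,s31} — reject; 6/6 del acc.
6 obstructions.


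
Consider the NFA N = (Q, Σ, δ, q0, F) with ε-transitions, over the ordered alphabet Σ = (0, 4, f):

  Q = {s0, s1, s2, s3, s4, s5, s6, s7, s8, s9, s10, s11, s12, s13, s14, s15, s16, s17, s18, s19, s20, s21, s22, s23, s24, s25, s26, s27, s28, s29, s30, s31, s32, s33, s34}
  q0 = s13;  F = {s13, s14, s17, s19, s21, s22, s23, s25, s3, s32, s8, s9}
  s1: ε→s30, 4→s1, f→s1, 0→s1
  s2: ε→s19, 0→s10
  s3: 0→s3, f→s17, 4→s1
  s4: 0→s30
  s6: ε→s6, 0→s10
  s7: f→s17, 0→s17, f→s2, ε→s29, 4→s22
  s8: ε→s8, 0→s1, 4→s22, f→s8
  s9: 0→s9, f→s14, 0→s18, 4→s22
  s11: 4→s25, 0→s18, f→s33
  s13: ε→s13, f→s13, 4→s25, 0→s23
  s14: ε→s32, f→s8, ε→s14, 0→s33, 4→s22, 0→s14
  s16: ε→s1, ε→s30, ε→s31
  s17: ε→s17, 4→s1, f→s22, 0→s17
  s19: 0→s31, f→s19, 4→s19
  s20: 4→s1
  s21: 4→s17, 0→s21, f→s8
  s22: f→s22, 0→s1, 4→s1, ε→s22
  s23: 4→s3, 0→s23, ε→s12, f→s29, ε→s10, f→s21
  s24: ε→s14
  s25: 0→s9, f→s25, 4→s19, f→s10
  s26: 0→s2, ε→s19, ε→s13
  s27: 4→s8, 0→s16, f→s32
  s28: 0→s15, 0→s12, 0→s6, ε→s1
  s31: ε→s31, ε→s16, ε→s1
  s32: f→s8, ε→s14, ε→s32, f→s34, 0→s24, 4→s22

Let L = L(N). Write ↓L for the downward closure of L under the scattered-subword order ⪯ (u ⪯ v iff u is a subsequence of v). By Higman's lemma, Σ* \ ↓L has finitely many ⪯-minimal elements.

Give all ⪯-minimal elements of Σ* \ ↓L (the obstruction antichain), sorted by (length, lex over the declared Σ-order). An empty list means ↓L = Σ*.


|Q|=35, |F|=12, |δ|=86 (24 ε).
min D↑ (12 st, q0=0, F={7}): 0:0→1,4→2,f→0 1:0→1,4→3,f→4 2:0→5,4→6,f→2 3:0→3,4→7,f→8 4:0→4,4→8,f→9 5:0→5,4→10,f→11 6:0→7,4→6,f→6 7:0→7,4→7,f→7 8:0→8,4→7,f→10 9:0→7,4→10,f→9 10:0→7,4→7,f→10 11:0→11,4→10,f→9 [Hopcroft].
'044': |S_i|=[23, 20, 5, 2] end={s1,s30} rej; 3/3 del acc.
'440': |S_i|=[23, 18, 6, 4] end={s1,s16,s30,s31} — reject; 3/3 single-dels accept.
'0ff0': N↓-sim [23, 20, 12, 5, 2] end={s1,s30} rej; 4/4 single-dels accept.
3 words, ⪯-incomp.

min(Σ*\↓L) = [044, 440, 0ff0].


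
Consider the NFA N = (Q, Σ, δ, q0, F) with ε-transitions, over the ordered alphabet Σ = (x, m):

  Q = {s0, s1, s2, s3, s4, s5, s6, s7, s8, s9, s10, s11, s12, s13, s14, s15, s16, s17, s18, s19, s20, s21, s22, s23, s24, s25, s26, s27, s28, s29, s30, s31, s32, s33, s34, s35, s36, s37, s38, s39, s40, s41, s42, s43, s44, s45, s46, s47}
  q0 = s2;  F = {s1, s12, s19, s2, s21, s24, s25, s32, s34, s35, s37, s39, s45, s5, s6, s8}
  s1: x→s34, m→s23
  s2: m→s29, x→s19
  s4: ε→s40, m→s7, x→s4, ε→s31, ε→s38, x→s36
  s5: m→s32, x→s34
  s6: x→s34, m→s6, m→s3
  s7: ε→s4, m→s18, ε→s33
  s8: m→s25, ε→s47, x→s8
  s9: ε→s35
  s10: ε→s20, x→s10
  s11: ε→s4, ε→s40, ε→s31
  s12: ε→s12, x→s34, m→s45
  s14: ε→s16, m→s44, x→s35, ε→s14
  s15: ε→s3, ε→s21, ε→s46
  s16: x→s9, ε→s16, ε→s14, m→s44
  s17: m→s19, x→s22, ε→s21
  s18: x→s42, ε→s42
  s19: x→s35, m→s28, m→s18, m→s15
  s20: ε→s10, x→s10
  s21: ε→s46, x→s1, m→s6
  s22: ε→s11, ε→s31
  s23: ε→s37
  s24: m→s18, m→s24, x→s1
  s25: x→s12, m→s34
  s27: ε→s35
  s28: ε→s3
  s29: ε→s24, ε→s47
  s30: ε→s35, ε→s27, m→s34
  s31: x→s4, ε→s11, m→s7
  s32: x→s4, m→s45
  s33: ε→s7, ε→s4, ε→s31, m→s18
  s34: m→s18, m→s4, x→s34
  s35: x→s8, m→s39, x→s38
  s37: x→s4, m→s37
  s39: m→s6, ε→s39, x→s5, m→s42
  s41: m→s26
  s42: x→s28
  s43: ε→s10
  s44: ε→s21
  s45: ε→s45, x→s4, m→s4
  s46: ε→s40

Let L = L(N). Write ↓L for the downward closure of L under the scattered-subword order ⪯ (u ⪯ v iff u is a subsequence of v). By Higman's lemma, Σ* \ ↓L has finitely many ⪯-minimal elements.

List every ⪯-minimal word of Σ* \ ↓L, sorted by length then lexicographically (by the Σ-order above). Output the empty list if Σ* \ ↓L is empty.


|Q|=48, |F|=16, |δ|=99 (41 ε).
min D↑ (17 st, q0=0, F={13}): 0:x→1,m→2 1:x→3,m→4 2:x→5,m→2 3:x→6,m→7 4:x→5,m→8 5:x→9,m→10 6:x→6,m→11 7:x→12,m→8 8:x→9,m→8 9:x→9,m→13 10:x→13,m→10 11:x→14,m→9 12:x→9,m→15 13:x→13,m→13 14:x→9,m→16 15:x→13,m→16 16:x→13,m→13 [Hopcroft].
'mxxm': N↓-sim [33, 29, 20, 13, 12] end={s11,s18,s28,s3,s31,s33,s36,s38,s4,s40,s42,s7} rej; 4/4 del acc.
'mxmx': |S_i|=[33, 29, 20, 16, 12] end={s11,s18,s28,s3,s31,s33,s36,s38,s4,s40,s42,s7} rej; 4/4 single-dels accept.
'xmmxm': run [33, 30, 26, 18, 13, 12] end={s11,s18,s28,s3,s31,s33,s36,s38,s4,s40,s42,s7} — reject; 5/5 del acc.
'xxxmmm': run [33, 30, 26, 20, 17, 14, 12] end={s11,s18,s28,s3,s31,s33,s36,s38,s4,s40,s42,s7} rej; 6/6 single-dels accept.
4 obstructions.

A = [mxxm, mxmx, xmmxm, xxxmmm].


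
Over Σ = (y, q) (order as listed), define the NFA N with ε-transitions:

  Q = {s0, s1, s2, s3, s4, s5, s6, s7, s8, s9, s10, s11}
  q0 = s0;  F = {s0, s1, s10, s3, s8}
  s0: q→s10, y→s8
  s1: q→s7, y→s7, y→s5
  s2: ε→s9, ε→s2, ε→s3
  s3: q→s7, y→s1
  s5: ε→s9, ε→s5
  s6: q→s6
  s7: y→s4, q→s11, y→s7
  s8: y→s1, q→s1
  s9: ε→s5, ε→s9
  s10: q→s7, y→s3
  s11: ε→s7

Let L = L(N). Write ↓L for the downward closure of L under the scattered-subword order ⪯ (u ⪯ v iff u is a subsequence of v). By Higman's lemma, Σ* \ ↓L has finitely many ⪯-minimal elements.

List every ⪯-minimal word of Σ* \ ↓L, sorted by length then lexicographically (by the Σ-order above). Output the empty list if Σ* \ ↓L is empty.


|Q|=12, |F|=5, |δ|=23 (8 ε).
min D↑ (6 st, q0=0, F={5}): 0:y→1,q→2 1:y→3,q→3 2:y→4,q→5 3:y→5,q→5 4:y→3,q→5 5:y→5,q→5.
'qq': |S_i|=[10, 8, 3] end={s11,s4,s7} — reject; 2/2 single-dels accept.
'yyy': run [10, 8, 6, 5] end={s11,s4,s5,s7,s9} ∉↓L; 3/3 deletions ∈↓L.
'yyq': |S_i|=[10, 8, 6, 3] end={s11,s4,s7} rej; 3/3 del acc.
'yqy': |S_i|=[10, 8, 6, 5] end={s11,s4,s5,s7,s9} — reject; 3/3 deletions ∈↓L.
4 words, ⪯-incomp.

Antichain: [qq, yyy, yyq, yqy].


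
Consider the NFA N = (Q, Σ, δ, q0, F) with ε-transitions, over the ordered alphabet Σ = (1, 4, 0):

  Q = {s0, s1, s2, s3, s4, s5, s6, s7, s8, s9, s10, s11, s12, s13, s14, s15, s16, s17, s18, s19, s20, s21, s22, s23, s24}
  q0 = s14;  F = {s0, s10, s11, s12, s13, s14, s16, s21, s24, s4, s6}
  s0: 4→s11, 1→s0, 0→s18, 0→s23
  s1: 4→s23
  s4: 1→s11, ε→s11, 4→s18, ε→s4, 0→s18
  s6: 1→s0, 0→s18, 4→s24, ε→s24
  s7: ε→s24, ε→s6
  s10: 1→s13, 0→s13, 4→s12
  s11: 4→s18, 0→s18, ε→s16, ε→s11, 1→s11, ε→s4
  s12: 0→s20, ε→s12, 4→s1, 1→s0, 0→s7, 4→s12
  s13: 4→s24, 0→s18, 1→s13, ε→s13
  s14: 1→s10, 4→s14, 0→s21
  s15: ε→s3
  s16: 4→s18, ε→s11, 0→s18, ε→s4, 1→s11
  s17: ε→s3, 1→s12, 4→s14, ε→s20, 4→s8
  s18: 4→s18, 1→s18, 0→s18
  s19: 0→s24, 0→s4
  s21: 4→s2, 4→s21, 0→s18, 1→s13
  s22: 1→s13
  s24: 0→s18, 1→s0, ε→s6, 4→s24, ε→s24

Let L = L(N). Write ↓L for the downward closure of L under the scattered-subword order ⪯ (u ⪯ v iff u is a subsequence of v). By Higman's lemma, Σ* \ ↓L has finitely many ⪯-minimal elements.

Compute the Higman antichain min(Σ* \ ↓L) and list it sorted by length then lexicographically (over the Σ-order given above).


min(Σ*\↓L) = [00, 110, 14144].

|Q|=25, |F|=11, |δ|=64 (17 ε).
min D↑ (9 st, q0=0, F={5}): 0:1→1,4→0,0→2 1:1→3,4→4,0→3 2:1→3,4→2,0→5 3:1→3,4→6,0→5 4:1→7,4→4,0→6 5:1→5,4→5,0→5 6:1→7,4→6,0→5 7:1→7,4→8,0→5 8:1→8,4→5,0→5 [Hopcroft].
'00': |S_i|=[17, 13, 2] end={s18,s23} — reject; 2/2 deletions ∈↓L.
'110': N↓-sim [17, 14, 9, 2] end={s18,s23} ∉↓L; 3/3 del acc.
'14144': |S_i|=[17, 14, 12, 6, 4, 1] end={s18} — reject; 5/5 single-dels accept.
3 minimals (antichain).


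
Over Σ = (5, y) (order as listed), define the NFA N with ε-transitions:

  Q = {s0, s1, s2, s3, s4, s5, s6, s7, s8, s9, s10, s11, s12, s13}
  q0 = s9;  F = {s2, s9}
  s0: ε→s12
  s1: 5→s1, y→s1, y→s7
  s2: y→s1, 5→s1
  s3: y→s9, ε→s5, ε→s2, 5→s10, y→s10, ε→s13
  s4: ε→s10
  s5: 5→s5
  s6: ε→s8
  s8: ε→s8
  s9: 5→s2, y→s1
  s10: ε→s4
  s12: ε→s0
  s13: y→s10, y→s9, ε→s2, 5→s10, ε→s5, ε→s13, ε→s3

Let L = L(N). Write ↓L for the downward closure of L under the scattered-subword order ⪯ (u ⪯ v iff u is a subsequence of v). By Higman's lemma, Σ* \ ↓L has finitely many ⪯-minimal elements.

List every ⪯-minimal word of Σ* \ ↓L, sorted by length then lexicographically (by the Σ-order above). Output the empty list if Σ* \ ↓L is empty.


Antichain: [y, 55].

|Q|=14, |F|=2, |δ|=27 (13 ε).
min D↑ (3 st, q0=0, F={2}): 0:5→1,y→2 1:5→2,y→2 2:5→2,y→2 (ε-aug+det+¬).
'y': |S_i|=[4, 2] end={s1,s7} ∉↓L; 1/1 del acc.
'55': run [4, 3, 2] end={s1,s7} ∉↓L; 2/2 single-dels accept.
2 minimals (antichain).


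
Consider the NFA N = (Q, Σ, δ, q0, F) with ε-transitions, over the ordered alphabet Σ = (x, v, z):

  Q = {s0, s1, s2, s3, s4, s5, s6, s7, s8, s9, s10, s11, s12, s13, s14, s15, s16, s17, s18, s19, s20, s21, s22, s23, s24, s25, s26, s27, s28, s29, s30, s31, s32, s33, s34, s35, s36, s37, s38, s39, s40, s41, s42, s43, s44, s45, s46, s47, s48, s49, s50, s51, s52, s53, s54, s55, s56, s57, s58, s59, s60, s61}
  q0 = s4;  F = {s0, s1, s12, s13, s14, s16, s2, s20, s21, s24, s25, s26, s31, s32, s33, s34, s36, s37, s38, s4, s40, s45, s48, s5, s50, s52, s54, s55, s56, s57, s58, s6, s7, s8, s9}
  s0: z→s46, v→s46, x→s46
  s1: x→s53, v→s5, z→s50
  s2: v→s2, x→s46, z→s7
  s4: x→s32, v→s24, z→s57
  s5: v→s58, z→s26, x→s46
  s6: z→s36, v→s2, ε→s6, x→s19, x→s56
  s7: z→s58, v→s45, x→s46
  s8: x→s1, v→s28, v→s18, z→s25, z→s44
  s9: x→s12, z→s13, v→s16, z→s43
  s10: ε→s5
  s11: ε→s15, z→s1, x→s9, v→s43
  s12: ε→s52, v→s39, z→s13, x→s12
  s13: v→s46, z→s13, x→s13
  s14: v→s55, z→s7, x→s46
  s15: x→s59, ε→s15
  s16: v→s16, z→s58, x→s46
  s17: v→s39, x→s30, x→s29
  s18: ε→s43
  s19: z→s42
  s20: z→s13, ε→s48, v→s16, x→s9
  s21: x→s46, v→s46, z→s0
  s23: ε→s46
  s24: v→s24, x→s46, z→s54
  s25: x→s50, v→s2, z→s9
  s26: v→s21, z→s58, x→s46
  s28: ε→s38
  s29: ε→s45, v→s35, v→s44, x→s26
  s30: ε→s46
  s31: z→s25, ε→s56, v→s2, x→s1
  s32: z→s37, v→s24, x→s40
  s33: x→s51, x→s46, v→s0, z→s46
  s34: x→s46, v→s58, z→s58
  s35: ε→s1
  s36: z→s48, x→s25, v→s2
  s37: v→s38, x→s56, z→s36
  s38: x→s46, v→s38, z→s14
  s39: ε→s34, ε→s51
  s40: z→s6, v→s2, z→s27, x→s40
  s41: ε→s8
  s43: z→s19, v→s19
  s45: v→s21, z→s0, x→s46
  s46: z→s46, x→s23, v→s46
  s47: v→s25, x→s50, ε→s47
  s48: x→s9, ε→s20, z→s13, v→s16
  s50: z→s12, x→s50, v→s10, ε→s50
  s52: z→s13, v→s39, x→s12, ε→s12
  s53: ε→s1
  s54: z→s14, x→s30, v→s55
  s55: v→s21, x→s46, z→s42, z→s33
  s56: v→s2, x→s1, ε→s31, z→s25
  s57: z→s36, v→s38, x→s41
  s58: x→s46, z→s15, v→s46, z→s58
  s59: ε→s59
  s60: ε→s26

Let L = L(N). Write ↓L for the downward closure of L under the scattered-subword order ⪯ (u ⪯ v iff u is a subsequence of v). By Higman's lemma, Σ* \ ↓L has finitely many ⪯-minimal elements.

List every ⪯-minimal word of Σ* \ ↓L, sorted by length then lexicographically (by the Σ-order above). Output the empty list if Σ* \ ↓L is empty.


min(Σ*\↓L) = [vx, vzvvv, vzvzz, zzzzv, xxvzzv, zxxvvv].

|Q|=62, |F|=35, |δ|=155 (24 ε).
min D↑ (33 st, q0=0, F={6}): 0:x→1,v→2,z→3 1:x→4,v→2,z→5 2:x→6,v→2,z→7 3:x→8,v→9,z→10 4:x→4,v→11,z→12 5:x→13,v→9,z→10 6:x→6,v→6,z→6 7:x→6,v→14,z→15 8:x→16,v→9,z→17 9:x→6,v→9,z→15 10:x→17,v→11,z→18 11:x→6,v→11,z→19 12:x→13,v→11,z→10 13:x→16,v→11,z→17 14:x→6,v→20,z→21 15:x→6,v→14,z→19 16:x→16,v→22,z→23 17:x→23,v→11,z→24 18:x→24,v→25,z→26 19:x→6,v→27,z→28 20:x→6,v→6,z→29 21:x→6,v→29,z→6 22:x→6,v→28,z→30 23:x→23,v→22,z→31 24:x→31,v→25,z→26 25:x→6,v→25,z→28 26:x→26,v→6,z→26 27:x→6,v→20,z→29 28:x→6,v→6,z→28 29:x→6,v→6,z→6 30:x→6,v→20,z→28 31:x→31,v→32,z→26 32:x→6,v→28,z→28 [Hopcroft].
'vx': N↓-sim [52, 29, 5] end={s23,s30,s46,s51,s59} rej; 2/2 single-dels accept.
'vzvvv': N↓-sim [52, 29, 18, 9, 4, 2] end={s23,s46} — reject; 5/5 deletions ∈↓L.
'vzvzz': run [52, 29, 18, 9, 6, 2] end={s23,s46} rej; 5/5 deletions ∈↓L.
'zzzzv': N↓-sim [52, 48, 33, 24, 10, 4] end={s19,s23,s42,s46} rej; 5/5 deletions ∈↓L.
'xxvzzv': run [52, 50, 37, 19, 11, 6, 2] end={s23,s46} — reject; 6/6 single-dels accept.
'zxxvvv': |S_i|=[52, 48, 40, 19, 13, 7, 2] end={s23,s46} — reject; 6/6 deletions ∈↓L.
6 words, ⪯-incomp.


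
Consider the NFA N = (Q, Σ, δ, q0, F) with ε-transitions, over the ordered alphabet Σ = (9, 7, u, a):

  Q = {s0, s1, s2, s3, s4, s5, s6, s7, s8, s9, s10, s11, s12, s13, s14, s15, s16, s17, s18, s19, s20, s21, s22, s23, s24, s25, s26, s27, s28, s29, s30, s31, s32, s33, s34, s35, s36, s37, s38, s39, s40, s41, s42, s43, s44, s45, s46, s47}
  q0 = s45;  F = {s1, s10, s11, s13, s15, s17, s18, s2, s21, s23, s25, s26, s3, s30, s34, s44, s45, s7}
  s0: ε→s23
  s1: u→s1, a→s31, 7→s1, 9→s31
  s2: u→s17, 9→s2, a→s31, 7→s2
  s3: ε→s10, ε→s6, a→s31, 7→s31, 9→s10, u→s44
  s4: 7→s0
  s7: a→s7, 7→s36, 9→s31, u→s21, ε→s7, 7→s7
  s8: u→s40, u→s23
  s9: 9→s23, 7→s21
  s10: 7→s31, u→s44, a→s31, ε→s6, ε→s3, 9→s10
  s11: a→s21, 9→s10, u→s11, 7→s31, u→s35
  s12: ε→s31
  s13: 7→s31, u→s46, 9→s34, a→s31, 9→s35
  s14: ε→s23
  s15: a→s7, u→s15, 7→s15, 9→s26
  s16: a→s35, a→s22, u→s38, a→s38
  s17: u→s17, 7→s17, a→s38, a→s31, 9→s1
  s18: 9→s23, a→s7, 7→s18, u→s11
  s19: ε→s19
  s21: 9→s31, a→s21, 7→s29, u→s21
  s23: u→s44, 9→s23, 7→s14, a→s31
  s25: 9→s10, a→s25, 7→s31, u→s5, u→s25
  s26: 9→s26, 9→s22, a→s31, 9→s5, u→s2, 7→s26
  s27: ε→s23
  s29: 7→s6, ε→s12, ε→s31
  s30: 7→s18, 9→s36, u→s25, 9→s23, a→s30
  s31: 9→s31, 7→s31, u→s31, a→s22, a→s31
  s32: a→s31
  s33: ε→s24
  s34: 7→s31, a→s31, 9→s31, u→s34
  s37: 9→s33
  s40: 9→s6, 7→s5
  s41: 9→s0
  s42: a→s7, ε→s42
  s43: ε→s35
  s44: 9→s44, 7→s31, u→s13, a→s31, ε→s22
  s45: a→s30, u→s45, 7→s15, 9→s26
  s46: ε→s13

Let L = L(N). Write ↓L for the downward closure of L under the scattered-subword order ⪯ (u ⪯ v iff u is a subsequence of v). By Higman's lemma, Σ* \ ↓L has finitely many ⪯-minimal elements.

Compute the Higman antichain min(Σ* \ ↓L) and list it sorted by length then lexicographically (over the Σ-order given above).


Antichain: [9a, 7a9, au7, 9uu99].

|Q|=48, |F|=18, |δ|=118 (17 ε).
min D↑ (18 st, q0=0, F={5}): 0:9→1,7→2,u→0,a→3 1:9→1,7→1,u→4,a→5 2:9→1,7→2,u→2,a→6 3:9→7,7→8,u→9,a→3 4:9→4,7→4,u→10,a→5 5:9→5,7→5,u→5,a→5 6:9→5,7→6,u→11,a→6 7:9→7,7→7,u→12,a→5 8:9→7,7→8,u→13,a→6 9:9→14,7→5,u→9,a→9 10:9→15,7→10,u→10,a→5 11:9→5,7→5,u→11,a→11 12:9→12,7→5,u→16,a→5 13:9→14,7→5,u→13,a→11 14:9→14,7→5,u→12,a→5 15:9→5,7→15,u→15,a→5 16:9→17,7→5,u→16,a→5 17:9→5,7→5,u→17,a→5 [Hopcroft].
'9a': N↓-sim [29, 19, 3] end={s22,s31,s38} — reject; 2/2 del acc.
'7a9': run [29, 26, 9, 2] end={s22,s31} rej; 3/3 del acc.
'au7': |S_i|=[29, 23, 16, 5] end={s12,s22,s29,s31,s6} — reject; 3/3 del acc.
'9uu99': run [29, 19, 11, 9, 5, 2] end={s22,s31} ∉↓L; 5/5 del acc.
4 obstructions.
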